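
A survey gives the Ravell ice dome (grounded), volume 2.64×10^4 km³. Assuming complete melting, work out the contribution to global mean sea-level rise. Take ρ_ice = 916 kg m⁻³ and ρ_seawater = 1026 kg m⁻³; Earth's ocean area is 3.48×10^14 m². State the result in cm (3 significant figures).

≈ 6.77 cm

Ravell: 2.64×10^4 km³ × (916/1026) = 2.357×10^4 km³ of water.
Spread over 3.48×10^14 m² of ocean, Δh = 2.357×10^13 / 3.48×10^14 = 0.0677 m = 6.77 cm.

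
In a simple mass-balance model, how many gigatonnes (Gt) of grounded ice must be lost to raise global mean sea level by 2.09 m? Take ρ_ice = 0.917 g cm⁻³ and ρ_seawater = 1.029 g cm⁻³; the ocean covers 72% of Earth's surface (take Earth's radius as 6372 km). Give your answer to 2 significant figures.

≈ 7.9×10^5 Gt

Required water volume = Δh × A = 2.09 m × 3.67×10^14 m² = 7.678×10^14 m³.
ρ_w = 1.029 g cm⁻³ = 1029 kg m⁻³, so the mass of water = 7.678×10^14 m³ × 1029 kg m⁻³ = 7.901×10^17 kg = 7.9×10^5 Gt (and the same mass of ice, by conservation).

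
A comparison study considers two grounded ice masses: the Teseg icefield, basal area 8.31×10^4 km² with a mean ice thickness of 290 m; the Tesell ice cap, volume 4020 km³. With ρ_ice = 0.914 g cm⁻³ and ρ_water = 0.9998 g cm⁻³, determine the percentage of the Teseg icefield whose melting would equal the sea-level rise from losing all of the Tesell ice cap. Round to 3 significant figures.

Equal sea-level rise means equal mass of meltwater, i.e. equal mass of ice lost.
Ice mass of Tesell: 3.674×10^15 kg; ice mass of Teseg: 2.203×10^16 kg.
Fraction required = 3.674×10^15 / 2.203×10^16 = 0.167 → 16.7 %.

≈ 16.7 %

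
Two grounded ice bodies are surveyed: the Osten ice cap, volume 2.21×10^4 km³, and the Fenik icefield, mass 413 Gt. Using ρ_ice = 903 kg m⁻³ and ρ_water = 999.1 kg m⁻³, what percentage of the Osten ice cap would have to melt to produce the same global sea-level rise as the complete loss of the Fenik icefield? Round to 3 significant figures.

Equal sea-level rise means equal mass of meltwater, i.e. equal mass of ice lost.
Ice mass of Fenik: 4.130×10^14 kg; ice mass of Osten: 1.996×10^16 kg.
Fraction required = 4.130×10^14 / 1.996×10^16 = 0.0207 → 2.07 %.

≈ 2.07 %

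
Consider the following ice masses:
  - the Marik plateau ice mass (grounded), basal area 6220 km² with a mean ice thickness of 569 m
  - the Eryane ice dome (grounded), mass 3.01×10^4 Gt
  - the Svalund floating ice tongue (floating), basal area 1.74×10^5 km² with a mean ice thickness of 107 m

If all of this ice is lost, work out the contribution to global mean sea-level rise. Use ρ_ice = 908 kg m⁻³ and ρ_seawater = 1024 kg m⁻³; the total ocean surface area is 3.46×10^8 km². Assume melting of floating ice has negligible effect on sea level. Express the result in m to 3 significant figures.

Marik: ice volume = 6220 km² × 569 m = 3539 km³; 3539 × (908/1024) = 3138 km³ of water.
Eryane: 3.01×10^4 Gt = 3.010×10^16 kg; dividing by ρ_w = 1024 kg m⁻³ gives 2.939×10^13 m³ of water.
The Svalund floating ice tongue is floating and already displaces its own weight of water, so its melt adds essentially nothing to sea level.
Total added water ≈ 3.253×10^13 m³ over 3.46×10^14 m² → Δh = 0.0940 m.

≈ 0.0940 m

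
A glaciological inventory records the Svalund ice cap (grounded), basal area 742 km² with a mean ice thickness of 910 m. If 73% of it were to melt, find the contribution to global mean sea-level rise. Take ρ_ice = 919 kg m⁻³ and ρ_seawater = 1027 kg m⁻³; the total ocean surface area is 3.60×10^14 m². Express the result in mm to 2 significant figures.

≈ 1.2 mm

Svalund: ice volume = 742 km² × 910 m = 675.2 km³; 0.73 × 675.2 × (919/1027) = 441.1 km³ of water.
Spread over 3.60×10^14 m² of ocean, Δh = 4.411×10^11 / 3.60×10^14 = 1.23×10^-3 m = 1.2 mm.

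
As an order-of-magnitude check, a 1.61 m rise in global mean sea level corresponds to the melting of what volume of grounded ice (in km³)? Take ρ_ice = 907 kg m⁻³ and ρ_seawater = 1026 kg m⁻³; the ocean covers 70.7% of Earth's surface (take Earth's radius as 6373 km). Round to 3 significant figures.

≈ 6.57×10^5 km³

Required water volume = Δh × A = 1.61 m × 3.61×10^14 m² = 5.810×10^14 m³ = 5.810×10^5 km³.
Ice volume = water volume × ρ_w/ρ_ice = 5.810×10^5 × 1026/907 = 6.57×10^5 km³.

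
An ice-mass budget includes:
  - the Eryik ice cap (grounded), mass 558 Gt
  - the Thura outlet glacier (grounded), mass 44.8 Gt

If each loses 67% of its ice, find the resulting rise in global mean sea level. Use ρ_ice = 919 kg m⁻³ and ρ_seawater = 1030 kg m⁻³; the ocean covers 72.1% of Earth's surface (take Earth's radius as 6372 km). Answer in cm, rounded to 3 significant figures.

≈ 0.107 cm

Eryik: 0.67 × 558 Gt = 3.739×10^14 kg; dividing by ρ_w = 1030 kg m⁻³ gives 3.630×10^11 m³ of water.
Thura: 0.67 × 44.8 Gt = 3.002×10^13 kg; dividing by ρ_w = 1030 kg m⁻³ gives 2.914×10^10 m³ of water.
Total added water ≈ 3.921×10^11 m³ over 3.68×10^14 m² → Δh = 1.07×10^-3 m = 0.107 cm.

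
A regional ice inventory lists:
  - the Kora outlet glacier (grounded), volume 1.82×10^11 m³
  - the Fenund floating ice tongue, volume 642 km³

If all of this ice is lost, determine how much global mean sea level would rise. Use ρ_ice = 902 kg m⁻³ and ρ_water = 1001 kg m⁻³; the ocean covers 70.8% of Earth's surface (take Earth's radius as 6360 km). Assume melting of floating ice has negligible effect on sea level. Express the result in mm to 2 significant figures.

≈ 0.46 mm

Kora: 1.82×10^11 m³ × (902/1001) = 1.640×10^11 m³ of water.
The Fenund floating ice tongue is floating and already displaces its own weight of water, so its melt adds essentially nothing to sea level.
Total added water ≈ 1.640×10^11 m³ over 3.60×10^14 m² → Δh = 4.56×10^-4 m = 0.46 mm.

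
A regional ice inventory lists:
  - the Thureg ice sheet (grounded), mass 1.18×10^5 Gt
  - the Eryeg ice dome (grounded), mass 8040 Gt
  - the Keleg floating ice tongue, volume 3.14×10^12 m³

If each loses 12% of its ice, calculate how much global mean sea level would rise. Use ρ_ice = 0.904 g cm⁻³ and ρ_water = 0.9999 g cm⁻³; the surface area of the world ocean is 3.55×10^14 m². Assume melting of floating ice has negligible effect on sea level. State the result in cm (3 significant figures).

≈ 4.26 cm

Thureg: 0.12 × 1.18×10^5 Gt = 1.416×10^16 kg; dividing by ρ_w = 0.9999 g cm⁻³ = 999.9 kg m⁻³ gives 1.416×10^13 m³ of water.
Eryeg: 0.12 × 8040 Gt = 9.648×10^14 kg; dividing by ρ_w = 999.9 kg m⁻³ gives 9.649×10^11 m³ of water.
The Keleg floating ice tongue is floating and already displaces its own weight of water, so its melt adds essentially nothing to sea level.
Total added water ≈ 1.513×10^13 m³ over 3.55×10^14 m² → Δh = 0.0426 m = 4.26 cm.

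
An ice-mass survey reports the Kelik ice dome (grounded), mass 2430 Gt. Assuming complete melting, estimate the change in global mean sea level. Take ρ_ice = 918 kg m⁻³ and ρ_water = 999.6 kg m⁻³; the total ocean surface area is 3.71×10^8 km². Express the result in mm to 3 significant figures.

Kelik: 2430 Gt = 2.430×10^15 kg; dividing by ρ_w = 999.6 kg m⁻³ gives 2.431×10^12 m³ of water.
Spread over 3.71×10^14 m² of ocean, Δh = 2.431×10^12 / 3.71×10^14 = 6.55×10^-3 m = 6.55 mm.

≈ 6.55 mm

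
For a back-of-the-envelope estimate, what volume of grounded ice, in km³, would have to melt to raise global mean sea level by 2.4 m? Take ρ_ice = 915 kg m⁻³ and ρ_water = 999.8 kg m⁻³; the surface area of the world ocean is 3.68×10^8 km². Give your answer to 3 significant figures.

Required water volume = Δh × A = 2.4 m × 3.68×10^14 m² = 8.832×10^14 m³ = 8.832×10^5 km³.
Ice volume = water volume × ρ_w/ρ_ice = 8.832×10^5 × 999.8/915 = 9.65×10^5 km³.

≈ 9.65×10^5 km³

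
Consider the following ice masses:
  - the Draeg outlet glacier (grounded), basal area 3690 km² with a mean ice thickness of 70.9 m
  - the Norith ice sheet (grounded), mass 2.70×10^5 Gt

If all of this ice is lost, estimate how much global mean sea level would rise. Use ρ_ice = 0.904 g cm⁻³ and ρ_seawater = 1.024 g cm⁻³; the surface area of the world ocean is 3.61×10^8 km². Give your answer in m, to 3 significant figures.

≈ 0.731 m

Draeg: ice volume = 3690 km² × 70.9 m = 261.6 km³; 261.6 × (904/1024) = 231.0 km³ of water.
Norith: 2.70×10^5 Gt = 2.700×10^17 kg; dividing by ρ_w = 1.024 g cm⁻³ = 1024 kg m⁻³ gives 2.637×10^14 m³ of water.
Total added water ≈ 2.639×10^14 m³ over 3.61×10^14 m² → Δh = 0.731 m.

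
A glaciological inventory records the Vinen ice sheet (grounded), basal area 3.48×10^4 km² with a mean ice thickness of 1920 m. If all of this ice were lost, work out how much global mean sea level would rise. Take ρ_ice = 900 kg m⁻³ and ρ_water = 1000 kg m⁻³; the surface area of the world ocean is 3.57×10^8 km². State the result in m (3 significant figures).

Vinen: ice volume = 3.48×10^4 km² × 1920 m = 6.682×10^4 km³; 6.682×10^4 × (900/1000) = 6.013×10^4 km³ of water.
Spread over 3.57×10^14 m² of ocean, Δh = 6.013×10^13 / 3.57×10^14 = 0.168 m.

≈ 0.168 m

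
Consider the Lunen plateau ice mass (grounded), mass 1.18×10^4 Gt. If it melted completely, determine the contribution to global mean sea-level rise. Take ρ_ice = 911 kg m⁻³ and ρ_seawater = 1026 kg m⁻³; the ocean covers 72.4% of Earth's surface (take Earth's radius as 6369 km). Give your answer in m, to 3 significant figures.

Lunen: 1.18×10^4 Gt = 1.180×10^16 kg; dividing by ρ_w = 1026 kg m⁻³ gives 1.150×10^13 m³ of water.
Spread over 3.69×10^14 m² of ocean, Δh = 1.150×10^13 / 3.69×10^14 = 0.0312 m.

≈ 0.0312 m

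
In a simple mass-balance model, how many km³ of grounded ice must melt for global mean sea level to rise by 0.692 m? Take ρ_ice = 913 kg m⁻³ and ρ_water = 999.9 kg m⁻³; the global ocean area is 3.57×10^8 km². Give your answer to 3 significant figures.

Required water volume = Δh × A = 0.692 m × 3.57×10^14 m² = 2.470×10^14 m³ = 2.470×10^5 km³.
Ice volume = water volume × ρ_w/ρ_ice = 2.470×10^5 × 999.9/913 = 2.71×10^5 km³.

≈ 2.71×10^5 km³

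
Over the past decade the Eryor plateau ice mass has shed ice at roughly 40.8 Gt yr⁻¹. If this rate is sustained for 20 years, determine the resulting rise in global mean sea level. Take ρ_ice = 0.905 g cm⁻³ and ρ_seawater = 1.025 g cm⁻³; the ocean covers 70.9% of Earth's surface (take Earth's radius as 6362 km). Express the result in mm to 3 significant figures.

≈ 2.21 mm

Total mass lost = 40.8 Gt/yr × 20 yr = 816.0 Gt = 8.160×10^14 kg.
ρ_w = 1.025 g cm⁻³ = 1025 kg m⁻³, so water volume = 8.160×10^14 / 1025 = 7.961×10^11 m³.
Δh = 7.961×10^11 / 3.61×10^14 = 2.21×10^-3 m = 2.21 mm.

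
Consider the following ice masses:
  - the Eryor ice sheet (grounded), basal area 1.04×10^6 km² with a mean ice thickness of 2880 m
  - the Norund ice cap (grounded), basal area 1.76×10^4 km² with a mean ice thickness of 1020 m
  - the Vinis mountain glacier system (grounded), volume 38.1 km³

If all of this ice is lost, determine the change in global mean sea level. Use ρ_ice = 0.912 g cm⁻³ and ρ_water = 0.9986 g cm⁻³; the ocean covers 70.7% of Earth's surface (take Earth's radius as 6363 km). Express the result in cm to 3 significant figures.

≈ 765 cm

Eryor: ice volume = 1.04×10^6 km² × 2880 m = 2.995×10^6 km³; 2.995×10^6 × (912/998.6) = 2.735×10^6 km³ of water.
Norund: ice volume = 1.76×10^4 km² × 1020 m = 1.795×10^4 km³; 1.795×10^4 × (912/998.6) = 1.640×10^4 km³ of water.
Vinis: 38.1 km³ × (912/998.6) = 34.80 km³ of water.
Total added water ≈ 2.752×10^15 m³ over 3.60×10^14 m² → Δh = 7.65 m = 765 cm.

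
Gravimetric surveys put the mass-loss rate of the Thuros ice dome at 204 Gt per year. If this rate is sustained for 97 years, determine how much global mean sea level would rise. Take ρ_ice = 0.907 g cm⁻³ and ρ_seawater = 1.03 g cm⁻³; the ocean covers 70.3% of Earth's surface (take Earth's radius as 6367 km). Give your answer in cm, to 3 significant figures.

≈ 5.36 cm

Total mass lost = 204 Gt/yr × 97 yr = 1.979×10^4 Gt = 1.979×10^16 kg.
ρ_w = 1.03 g cm⁻³ = 1030 kg m⁻³, so water volume = 1.979×10^16 / 1030 = 1.921×10^13 m³.
Δh = 1.921×10^13 / 3.58×10^14 = 0.0536 m = 5.36 cm.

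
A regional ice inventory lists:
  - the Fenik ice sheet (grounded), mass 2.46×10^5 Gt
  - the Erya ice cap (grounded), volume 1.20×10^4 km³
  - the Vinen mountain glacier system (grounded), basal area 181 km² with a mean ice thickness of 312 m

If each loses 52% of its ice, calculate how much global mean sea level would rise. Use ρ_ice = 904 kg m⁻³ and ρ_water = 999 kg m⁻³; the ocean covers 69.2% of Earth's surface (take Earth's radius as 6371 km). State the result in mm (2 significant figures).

Fenik: 0.52 × 2.46×10^5 Gt = 1.279×10^17 kg; dividing by ρ_w = 999 kg m⁻³ gives 1.280×10^14 m³ of water.
Erya: 0.52 × 1.20×10^4 km³ × (904/999) = 5647 km³ of water.
Vinen: ice volume = 181 km² × 312 m = 56.47 km³; 0.52 × 56.47 × (904/999) = 26.57 km³ of water.
Total added water ≈ 1.337×10^14 m³ over 3.53×10^14 m² → Δh = 0.379 m = 380 mm.

≈ 380 mm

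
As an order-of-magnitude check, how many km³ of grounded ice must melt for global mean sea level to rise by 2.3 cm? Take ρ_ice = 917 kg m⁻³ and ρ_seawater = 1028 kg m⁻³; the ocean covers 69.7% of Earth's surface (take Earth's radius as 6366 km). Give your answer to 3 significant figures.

Required water volume = Δh × A = 0.023 m × 3.55×10^14 m² = 8.164×10^12 m³ = 8164 km³.
Ice volume = water volume × ρ_w/ρ_ice = 8164 × 1028/917 = 9150 km³.

≈ 9150 km³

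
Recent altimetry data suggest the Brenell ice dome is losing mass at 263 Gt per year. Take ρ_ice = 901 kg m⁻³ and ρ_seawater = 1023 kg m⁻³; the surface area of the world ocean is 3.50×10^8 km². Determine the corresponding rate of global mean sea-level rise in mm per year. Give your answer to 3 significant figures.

≈ 0.735 mm/yr

ρ_w = 1023 kg m⁻³. Annual water volume added = 263 Gt / ρ_w = 2.630×10^14 kg / 1023 kg m⁻³ = 2.571×10^11 m³.
Δh per year = 2.571×10^11 / 3.50×10^14 = 7.35×10^-4 m = 0.735 mm.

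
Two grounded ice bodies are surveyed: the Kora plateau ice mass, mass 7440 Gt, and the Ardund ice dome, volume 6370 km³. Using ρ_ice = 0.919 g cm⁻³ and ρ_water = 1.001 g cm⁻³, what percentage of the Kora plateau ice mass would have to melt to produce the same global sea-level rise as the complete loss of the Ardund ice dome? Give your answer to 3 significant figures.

≈ 78.7 %

Equal sea-level rise means equal mass of meltwater, i.e. equal mass of ice lost.
Ice mass of Ardund: 5.854×10^15 kg; ice mass of Kora: 7.440×10^15 kg.
Fraction required = 5.854×10^15 / 7.440×10^15 = 0.787 → 78.7 %.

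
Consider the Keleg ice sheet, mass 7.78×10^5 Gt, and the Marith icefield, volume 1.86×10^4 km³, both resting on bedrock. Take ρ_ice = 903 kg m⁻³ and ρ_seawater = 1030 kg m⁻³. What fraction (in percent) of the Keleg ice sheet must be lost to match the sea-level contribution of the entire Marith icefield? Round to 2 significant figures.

Equal sea-level rise means equal mass of meltwater, i.e. equal mass of ice lost.
Ice mass of Marith: 1.680×10^16 kg; ice mass of Keleg: 7.780×10^17 kg.
Fraction required = 1.680×10^16 / 7.780×10^17 = 0.0216 → 2.2 %.

≈ 2.2 %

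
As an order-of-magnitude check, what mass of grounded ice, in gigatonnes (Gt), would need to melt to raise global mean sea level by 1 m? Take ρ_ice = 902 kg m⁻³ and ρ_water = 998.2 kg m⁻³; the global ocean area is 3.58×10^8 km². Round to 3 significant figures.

≈ 3.57×10^5 Gt

Required water volume = Δh × A = 1 m × 3.58×10^14 m² = 3.580×10^14 m³.
ρ_w = 998.2 kg m⁻³, so the mass of water = 3.580×10^14 m³ × 998.2 kg m⁻³ = 3.574×10^17 kg = 3.57×10^5 Gt (and the same mass of ice, by conservation).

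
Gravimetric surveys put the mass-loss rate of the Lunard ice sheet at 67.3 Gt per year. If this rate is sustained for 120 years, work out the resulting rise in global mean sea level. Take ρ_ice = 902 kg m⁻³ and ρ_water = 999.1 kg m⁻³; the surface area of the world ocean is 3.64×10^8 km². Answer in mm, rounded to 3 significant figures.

Total mass lost = 67.3 Gt/yr × 120 yr = 8076 Gt = 8.076×10^15 kg.
ρ_w = 999.1 kg m⁻³, so water volume = 8.076×10^15 / 999.1 = 8.083×10^12 m³.
Δh = 8.083×10^12 / 3.64×10^14 = 0.0222 m = 22.2 mm.

≈ 22.2 mm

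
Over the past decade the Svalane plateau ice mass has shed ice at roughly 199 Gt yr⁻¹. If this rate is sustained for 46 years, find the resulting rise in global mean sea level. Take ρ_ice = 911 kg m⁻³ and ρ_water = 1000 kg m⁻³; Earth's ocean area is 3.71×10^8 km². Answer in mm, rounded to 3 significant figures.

≈ 24.7 mm

Total mass lost = 199 Gt/yr × 46 yr = 9154 Gt = 9.154×10^15 kg.
ρ_w = 1000 kg m⁻³, so water volume = 9.154×10^15 / 1000 = 9.154×10^12 m³.
Δh = 9.154×10^12 / 3.71×10^14 = 0.0247 m = 24.7 mm.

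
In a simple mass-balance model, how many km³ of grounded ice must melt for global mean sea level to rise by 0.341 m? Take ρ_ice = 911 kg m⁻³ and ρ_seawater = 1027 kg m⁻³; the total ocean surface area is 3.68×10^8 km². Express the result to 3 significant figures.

Required water volume = Δh × A = 0.341 m × 3.68×10^14 m² = 1.255×10^14 m³ = 1.255×10^5 km³.
Ice volume = water volume × ρ_w/ρ_ice = 1.255×10^5 × 1027/911 = 1.41×10^5 km³.

≈ 1.41×10^5 km³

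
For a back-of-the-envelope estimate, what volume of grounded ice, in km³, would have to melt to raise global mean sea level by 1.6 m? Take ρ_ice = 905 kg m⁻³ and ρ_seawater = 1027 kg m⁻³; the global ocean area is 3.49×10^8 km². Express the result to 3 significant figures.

≈ 6.34×10^5 km³

Required water volume = Δh × A = 1.6 m × 3.49×10^14 m² = 5.584×10^14 m³ = 5.584×10^5 km³.
Ice volume = water volume × ρ_w/ρ_ice = 5.584×10^5 × 1027/905 = 6.34×10^5 km³.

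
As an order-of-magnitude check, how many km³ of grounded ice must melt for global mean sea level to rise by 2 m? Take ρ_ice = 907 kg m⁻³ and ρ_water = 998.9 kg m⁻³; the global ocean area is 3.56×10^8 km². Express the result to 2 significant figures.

Required water volume = Δh × A = 2 m × 3.56×10^14 m² = 7.120×10^14 m³ = 7.120×10^5 km³.
Ice volume = water volume × ρ_w/ρ_ice = 7.120×10^5 × 998.9/907 = 7.8×10^5 km³.

≈ 7.8×10^5 km³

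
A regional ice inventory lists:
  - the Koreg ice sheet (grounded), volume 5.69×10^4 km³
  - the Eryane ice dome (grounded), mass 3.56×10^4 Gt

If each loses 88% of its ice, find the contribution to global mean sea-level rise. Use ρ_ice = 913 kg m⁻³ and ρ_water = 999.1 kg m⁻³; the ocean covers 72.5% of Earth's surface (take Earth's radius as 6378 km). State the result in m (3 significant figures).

Koreg: 0.88 × 5.69×10^4 km³ × (913/999.1) = 4.576×10^4 km³ of water.
Eryane: 0.88 × 3.56×10^4 Gt = 3.133×10^16 kg; dividing by ρ_w = 999.1 kg m⁻³ gives 3.136×10^13 m³ of water.
Total added water ≈ 7.711×10^13 m³ over 3.71×10^14 m² → Δh = 0.208 m.

≈ 0.208 m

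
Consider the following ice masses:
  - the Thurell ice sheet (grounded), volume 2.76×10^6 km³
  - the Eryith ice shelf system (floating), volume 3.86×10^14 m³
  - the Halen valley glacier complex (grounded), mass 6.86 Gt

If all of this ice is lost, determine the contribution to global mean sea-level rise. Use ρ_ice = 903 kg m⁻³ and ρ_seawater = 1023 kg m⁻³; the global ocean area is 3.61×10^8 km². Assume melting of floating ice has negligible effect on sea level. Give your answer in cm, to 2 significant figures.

≈ 670 cm

Thurell: 2.76×10^6 km³ × (903/1023) = 2.436×10^6 km³ of water.
The Eryith ice shelf system is floating and already displaces its own weight of water, so its melt adds essentially nothing to sea level.
Halen: 6.86 Gt = 6.860×10^12 kg; dividing by ρ_w = 1023 kg m⁻³ gives 6.706×10^9 m³ of water.
Total added water ≈ 2.436×10^15 m³ over 3.61×10^14 m² → Δh = 6.75 m = 670 cm.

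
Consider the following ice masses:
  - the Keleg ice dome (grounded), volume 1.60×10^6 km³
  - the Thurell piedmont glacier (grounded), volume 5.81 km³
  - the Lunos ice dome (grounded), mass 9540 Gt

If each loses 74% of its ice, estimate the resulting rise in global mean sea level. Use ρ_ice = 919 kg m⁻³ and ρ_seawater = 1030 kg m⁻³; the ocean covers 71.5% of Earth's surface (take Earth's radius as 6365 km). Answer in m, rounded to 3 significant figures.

Keleg: 0.74 × 1.60×10^6 km³ × (919/1030) = 1.056×10^6 km³ of water.
Thurell: 0.74 × 5.81 km³ × (919/1030) = 3.836 km³ of water.
Lunos: 0.74 × 9540 Gt = 7.060×10^15 kg; dividing by ρ_w = 1030 kg m⁻³ gives 6.854×10^12 m³ of water.
Total added water ≈ 1.063×10^15 m³ over 3.64×10^14 m² → Δh = 2.92 m.

≈ 2.92 m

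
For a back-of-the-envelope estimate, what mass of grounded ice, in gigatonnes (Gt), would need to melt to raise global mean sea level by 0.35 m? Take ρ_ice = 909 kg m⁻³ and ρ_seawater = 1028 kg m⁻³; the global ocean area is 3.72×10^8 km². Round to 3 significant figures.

≈ 1.34×10^5 Gt

Required water volume = Δh × A = 0.35 m × 3.72×10^14 m² = 1.302×10^14 m³.
ρ_w = 1028 kg m⁻³, so the mass of water = 1.302×10^14 m³ × 1028 kg m⁻³ = 1.338×10^17 kg = 1.34×10^5 Gt (and the same mass of ice, by conservation).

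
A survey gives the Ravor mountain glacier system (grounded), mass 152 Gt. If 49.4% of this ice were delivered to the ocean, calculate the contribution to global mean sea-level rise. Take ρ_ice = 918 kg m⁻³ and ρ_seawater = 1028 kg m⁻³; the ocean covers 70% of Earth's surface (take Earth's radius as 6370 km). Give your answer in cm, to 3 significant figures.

Ravor: 0.494 × 152 Gt = 7.509×10^13 kg; dividing by ρ_w = 1028 kg m⁻³ gives 7.304×10^10 m³ of water.
Spread over 3.57×10^14 m² of ocean, Δh = 7.304×10^10 / 3.57×10^14 = 2.05×10^-4 m = 0.0205 cm.

≈ 0.0205 cm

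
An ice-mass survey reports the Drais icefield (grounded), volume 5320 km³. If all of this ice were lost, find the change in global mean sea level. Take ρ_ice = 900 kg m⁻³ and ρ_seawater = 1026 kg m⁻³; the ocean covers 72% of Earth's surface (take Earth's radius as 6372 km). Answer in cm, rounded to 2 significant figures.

Drais: 5320 km³ × (900/1026) = 4667 km³ of water.
Spread over 3.67×10^14 m² of ocean, Δh = 4.667×10^12 / 3.67×10^14 = 0.0127 m = 1.3 cm.

≈ 1.3 cm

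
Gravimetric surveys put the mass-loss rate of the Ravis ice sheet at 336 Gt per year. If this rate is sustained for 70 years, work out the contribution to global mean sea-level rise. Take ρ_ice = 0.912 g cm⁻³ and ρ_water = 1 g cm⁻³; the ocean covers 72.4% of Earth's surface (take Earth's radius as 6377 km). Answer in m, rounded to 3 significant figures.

Total mass lost = 336 Gt/yr × 70 yr = 2.352×10^4 Gt = 2.352×10^16 kg.
ρ_w = 1 g cm⁻³ = 1000 kg m⁻³, so water volume = 2.352×10^16 / 1000 = 2.352×10^13 m³.
Δh = 2.352×10^13 / 3.70×10^14 = 0.0636 m.

≈ 0.0636 m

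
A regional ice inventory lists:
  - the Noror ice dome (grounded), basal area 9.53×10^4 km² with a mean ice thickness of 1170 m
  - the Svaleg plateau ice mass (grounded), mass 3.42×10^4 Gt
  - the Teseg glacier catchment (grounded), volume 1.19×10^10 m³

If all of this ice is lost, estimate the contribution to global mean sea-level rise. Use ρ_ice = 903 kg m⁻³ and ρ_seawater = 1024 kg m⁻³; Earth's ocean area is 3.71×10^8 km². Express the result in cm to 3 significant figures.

≈ 35.5 cm

Noror: ice volume = 9.53×10^4 km² × 1170 m = 1.115×10^5 km³; 1.115×10^5 × (903/1024) = 9.833×10^4 km³ of water.
Svaleg: 3.42×10^4 Gt = 3.420×10^16 kg; dividing by ρ_w = 1024 kg m⁻³ gives 3.340×10^13 m³ of water.
Teseg: 1.19×10^10 m³ × (903/1024) = 1.049×10^10 m³ of water.
Total added water ≈ 1.317×10^14 m³ over 3.71×10^14 m² → Δh = 0.355 m = 35.5 cm.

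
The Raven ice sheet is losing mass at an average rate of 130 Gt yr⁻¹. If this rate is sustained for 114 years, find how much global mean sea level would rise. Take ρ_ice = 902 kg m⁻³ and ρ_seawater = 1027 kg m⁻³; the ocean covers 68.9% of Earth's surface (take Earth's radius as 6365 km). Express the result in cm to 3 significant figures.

Total mass lost = 130 Gt/yr × 114 yr = 1.482×10^4 Gt = 1.482×10^16 kg.
ρ_w = 1027 kg m⁻³, so water volume = 1.482×10^16 / 1027 = 1.443×10^13 m³.
Δh = 1.443×10^13 / 3.51×10^14 = 0.0411 m = 4.11 cm.

≈ 4.11 cm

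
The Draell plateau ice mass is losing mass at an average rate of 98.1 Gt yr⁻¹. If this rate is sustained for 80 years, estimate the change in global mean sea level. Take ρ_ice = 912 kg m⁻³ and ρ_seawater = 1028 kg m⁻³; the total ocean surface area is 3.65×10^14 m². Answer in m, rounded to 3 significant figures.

≈ 0.0209 m

Total mass lost = 98.1 Gt/yr × 80 yr = 7848 Gt = 7.848×10^15 kg.
ρ_w = 1028 kg m⁻³, so water volume = 7.848×10^15 / 1028 = 7.634×10^12 m³.
Δh = 7.634×10^12 / 3.65×10^14 = 0.0209 m.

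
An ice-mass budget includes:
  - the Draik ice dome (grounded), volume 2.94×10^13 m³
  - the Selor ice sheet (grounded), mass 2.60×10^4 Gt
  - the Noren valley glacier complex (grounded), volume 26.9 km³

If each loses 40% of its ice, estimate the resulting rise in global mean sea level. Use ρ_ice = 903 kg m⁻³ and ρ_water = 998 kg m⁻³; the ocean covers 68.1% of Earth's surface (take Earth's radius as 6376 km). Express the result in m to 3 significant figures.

Draik: 0.4 × 2.94×10^13 m³ × (903/998) = 1.064×10^13 m³ of water.
Selor: 0.4 × 2.60×10^4 Gt = 1.040×10^16 kg; dividing by ρ_w = 998 kg m⁻³ gives 1.042×10^13 m³ of water.
Noren: 0.4 × 26.9 km³ × (903/998) = 9.736 km³ of water.
Total added water ≈ 2.107×10^13 m³ over 3.48×10^14 m² → Δh = 0.0606 m.

≈ 0.0606 m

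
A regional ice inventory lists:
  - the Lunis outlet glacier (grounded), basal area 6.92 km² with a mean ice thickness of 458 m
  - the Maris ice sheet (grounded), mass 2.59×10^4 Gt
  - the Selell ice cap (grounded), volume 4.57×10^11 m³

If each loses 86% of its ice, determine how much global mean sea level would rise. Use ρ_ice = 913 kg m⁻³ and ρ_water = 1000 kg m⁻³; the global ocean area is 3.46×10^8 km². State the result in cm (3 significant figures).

Lunis: ice volume = 6.92 km² × 458 m = 3.169 km³; 0.86 × 3.169 × (913/1000) = 2.489 km³ of water.
Maris: 0.86 × 2.59×10^4 Gt = 2.227×10^16 kg; dividing by ρ_w = 1000 kg m⁻³ gives 2.227×10^13 m³ of water.
Selell: 0.86 × 4.57×10^11 m³ × (913/1000) = 3.588×10^11 m³ of water.
Total added water ≈ 2.264×10^13 m³ over 3.46×10^14 m² → Δh = 0.0654 m = 6.54 cm.

≈ 6.54 cm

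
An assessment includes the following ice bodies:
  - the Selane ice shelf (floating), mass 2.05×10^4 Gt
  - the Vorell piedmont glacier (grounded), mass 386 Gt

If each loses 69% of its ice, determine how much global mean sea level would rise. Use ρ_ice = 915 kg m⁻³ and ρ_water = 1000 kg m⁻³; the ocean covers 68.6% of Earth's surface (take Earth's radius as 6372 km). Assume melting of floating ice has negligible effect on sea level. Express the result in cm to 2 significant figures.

The Selane ice shelf is floating and already displaces its own weight of water, so its melt adds essentially nothing to sea level.
Vorell: 0.69 × 386 Gt = 2.663×10^14 kg; dividing by ρ_w = 1000 kg m⁻³ gives 2.663×10^11 m³ of water.
Total added water ≈ 2.663×10^11 m³ over 3.50×10^14 m² → Δh = 7.61×10^-4 m = 0.076 cm.

≈ 0.076 cm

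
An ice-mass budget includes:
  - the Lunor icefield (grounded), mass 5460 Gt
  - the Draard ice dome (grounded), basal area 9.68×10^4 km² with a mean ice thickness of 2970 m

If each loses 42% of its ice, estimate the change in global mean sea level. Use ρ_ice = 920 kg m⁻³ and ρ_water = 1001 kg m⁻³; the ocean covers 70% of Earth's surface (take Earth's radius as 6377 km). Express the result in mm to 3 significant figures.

Lunor: 0.42 × 5460 Gt = 2.293×10^15 kg; dividing by ρ_w = 1001 kg m⁻³ gives 2.291×10^12 m³ of water.
Draard: ice volume = 9.68×10^4 km² × 2970 m = 2.875×10^5 km³; 0.42 × 2.875×10^5 × (920/1001) = 1.110×10^5 km³ of water.
Total added water ≈ 1.133×10^14 m³ over 3.58×10^14 m² → Δh = 0.317 m = 317 mm.

≈ 317 mm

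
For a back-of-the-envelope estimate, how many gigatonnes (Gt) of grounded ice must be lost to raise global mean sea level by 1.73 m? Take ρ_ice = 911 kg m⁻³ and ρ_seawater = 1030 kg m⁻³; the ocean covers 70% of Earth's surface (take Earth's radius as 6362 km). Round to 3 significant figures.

≈ 6.34×10^5 Gt

Required water volume = Δh × A = 1.73 m × 3.56×10^14 m² = 6.159×10^14 m³.
ρ_w = 1030 kg m⁻³, so the mass of water = 6.159×10^14 m³ × 1030 kg m⁻³ = 6.344×10^17 kg = 6.34×10^5 Gt (and the same mass of ice, by conservation).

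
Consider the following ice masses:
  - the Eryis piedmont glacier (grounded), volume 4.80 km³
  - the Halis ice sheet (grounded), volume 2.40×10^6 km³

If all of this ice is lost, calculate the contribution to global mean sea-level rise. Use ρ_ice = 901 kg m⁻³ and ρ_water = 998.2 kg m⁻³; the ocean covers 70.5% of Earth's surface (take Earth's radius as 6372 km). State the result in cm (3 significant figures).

≈ 602 cm

Eryis: 4.80 km³ × (901/998.2) = 4.333 km³ of water.
Halis: 2.40×10^6 km³ × (901/998.2) = 2.166×10^6 km³ of water.
Total added water ≈ 2.166×10^15 m³ over 3.60×10^14 m² → Δh = 6.02 m = 602 cm.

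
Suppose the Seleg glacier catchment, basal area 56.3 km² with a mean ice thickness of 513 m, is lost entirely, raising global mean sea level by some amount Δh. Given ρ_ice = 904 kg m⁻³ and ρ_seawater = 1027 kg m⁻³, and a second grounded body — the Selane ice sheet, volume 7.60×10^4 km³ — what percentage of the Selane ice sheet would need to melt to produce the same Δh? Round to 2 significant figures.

Equal sea-level rise means equal mass of meltwater, i.e. equal mass of ice lost.
Ice mass of Seleg: 2.611×10^13 kg; ice mass of Selane: 6.870×10^16 kg.
Fraction required = 2.611×10^13 / 6.870×10^16 = 3.80×10^-4 → 0.038 %.

≈ 0.038 %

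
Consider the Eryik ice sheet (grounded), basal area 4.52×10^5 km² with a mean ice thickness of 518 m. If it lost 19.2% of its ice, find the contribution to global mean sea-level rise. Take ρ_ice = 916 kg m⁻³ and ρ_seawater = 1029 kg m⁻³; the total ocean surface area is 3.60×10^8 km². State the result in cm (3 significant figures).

Eryik: ice volume = 4.52×10^5 km² × 518 m = 2.341×10^5 km³; 0.192 × 2.341×10^5 × (916/1029) = 4.002×10^4 km³ of water.
Spread over 3.60×10^14 m² of ocean, Δh = 4.002×10^13 / 3.60×10^14 = 0.111 m = 11.1 cm.

≈ 11.1 cm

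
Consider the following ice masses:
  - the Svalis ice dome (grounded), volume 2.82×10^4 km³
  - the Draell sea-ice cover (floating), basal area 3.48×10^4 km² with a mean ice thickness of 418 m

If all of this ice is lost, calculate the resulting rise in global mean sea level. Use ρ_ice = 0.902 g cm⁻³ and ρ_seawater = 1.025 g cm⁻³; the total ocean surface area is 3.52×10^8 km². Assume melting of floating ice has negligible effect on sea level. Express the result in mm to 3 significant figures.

≈ 70.5 mm

Svalis: 2.82×10^4 km³ × (902/1025) = 2.482×10^4 km³ of water.
The Draell sea-ice cover is floating and already displaces its own weight of water, so its melt adds essentially nothing to sea level.
Total added water ≈ 2.482×10^13 m³ over 3.52×10^14 m² → Δh = 0.0705 m = 70.5 mm.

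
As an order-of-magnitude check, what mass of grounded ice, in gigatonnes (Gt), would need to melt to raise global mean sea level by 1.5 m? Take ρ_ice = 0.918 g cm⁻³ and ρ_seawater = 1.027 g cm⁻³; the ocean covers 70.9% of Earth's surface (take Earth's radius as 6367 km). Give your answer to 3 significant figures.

≈ 5.56×10^5 Gt

Required water volume = Δh × A = 1.5 m × 3.61×10^14 m² = 5.418×10^14 m³.
ρ_w = 1.027 g cm⁻³ = 1027 kg m⁻³, so the mass of water = 5.418×10^14 m³ × 1027 kg m⁻³ = 5.564×10^17 kg = 5.56×10^5 Gt (and the same mass of ice, by conservation).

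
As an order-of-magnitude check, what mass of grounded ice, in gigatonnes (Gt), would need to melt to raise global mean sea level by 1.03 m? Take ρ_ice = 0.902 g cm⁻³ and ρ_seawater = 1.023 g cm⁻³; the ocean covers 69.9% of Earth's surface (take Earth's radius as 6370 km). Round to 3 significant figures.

≈ 3.76×10^5 Gt

Required water volume = Δh × A = 1.03 m × 3.56×10^14 m² = 3.671×10^14 m³.
ρ_w = 1.023 g cm⁻³ = 1023 kg m⁻³, so the mass of water = 3.671×10^14 m³ × 1023 kg m⁻³ = 3.756×10^17 kg = 3.76×10^5 Gt (and the same mass of ice, by conservation).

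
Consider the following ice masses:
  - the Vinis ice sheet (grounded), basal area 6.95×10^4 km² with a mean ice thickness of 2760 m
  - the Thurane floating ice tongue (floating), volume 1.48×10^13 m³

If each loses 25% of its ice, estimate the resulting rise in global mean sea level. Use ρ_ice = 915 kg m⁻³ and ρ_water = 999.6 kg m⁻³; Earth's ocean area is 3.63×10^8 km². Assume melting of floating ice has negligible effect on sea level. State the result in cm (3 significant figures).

Vinis: ice volume = 6.95×10^4 km² × 2760 m = 1.918×10^5 km³; 0.25 × 1.918×10^5 × (915/999.6) = 4.390×10^4 km³ of water.
The Thurane floating ice tongue is floating and already displaces its own weight of water, so its melt adds essentially nothing to sea level.
Total added water ≈ 4.390×10^13 m³ over 3.63×10^14 m² → Δh = 0.121 m = 12.1 cm.

≈ 12.1 cm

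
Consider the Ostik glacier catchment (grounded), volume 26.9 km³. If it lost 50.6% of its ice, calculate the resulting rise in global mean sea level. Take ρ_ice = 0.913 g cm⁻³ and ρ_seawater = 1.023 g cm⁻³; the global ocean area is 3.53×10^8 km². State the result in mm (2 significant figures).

Ostik: 0.506 × 26.9 km³ × (913/1023) = 12.15 km³ of water.
Spread over 3.53×10^14 m² of ocean, Δh = 1.215×10^10 / 3.53×10^14 = 3.44×10^-5 m = 0.034 mm.

≈ 0.034 mm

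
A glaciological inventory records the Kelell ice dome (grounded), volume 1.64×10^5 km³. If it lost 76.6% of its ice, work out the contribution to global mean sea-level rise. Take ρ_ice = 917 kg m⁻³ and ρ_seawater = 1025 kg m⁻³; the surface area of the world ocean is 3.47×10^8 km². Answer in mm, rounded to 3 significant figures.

≈ 324 mm

Kelell: 0.766 × 1.64×10^5 km³ × (917/1025) = 1.124×10^5 km³ of water.
Spread over 3.47×10^14 m² of ocean, Δh = 1.124×10^14 / 3.47×10^14 = 0.324 m = 324 mm.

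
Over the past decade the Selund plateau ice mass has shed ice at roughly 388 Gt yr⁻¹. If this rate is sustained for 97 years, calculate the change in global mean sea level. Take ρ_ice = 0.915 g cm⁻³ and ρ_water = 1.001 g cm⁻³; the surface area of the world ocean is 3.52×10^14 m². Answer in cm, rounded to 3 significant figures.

≈ 10.7 cm

Total mass lost = 388 Gt/yr × 97 yr = 3.764×10^4 Gt = 3.764×10^16 kg.
ρ_w = 1.001 g cm⁻³ = 1001 kg m⁻³, so water volume = 3.764×10^16 / 1001 = 3.760×10^13 m³.
Δh = 3.760×10^13 / 3.52×10^14 = 0.107 m = 10.7 cm.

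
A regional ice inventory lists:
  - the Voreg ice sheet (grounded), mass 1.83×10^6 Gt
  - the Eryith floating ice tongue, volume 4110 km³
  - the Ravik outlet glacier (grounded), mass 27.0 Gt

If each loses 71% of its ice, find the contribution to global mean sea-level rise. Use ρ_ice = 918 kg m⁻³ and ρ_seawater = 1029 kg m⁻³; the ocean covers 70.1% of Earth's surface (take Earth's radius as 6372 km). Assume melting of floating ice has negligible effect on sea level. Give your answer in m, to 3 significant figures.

Voreg: 0.71 × 1.83×10^6 Gt = 1.299×10^18 kg; dividing by ρ_w = 1029 kg m⁻³ gives 1.263×10^15 m³ of water.
The Eryith floating ice tongue is floating and already displaces its own weight of water, so its melt adds essentially nothing to sea level.
Ravik: 0.71 × 27.0 Gt = 1.917×10^13 kg; dividing by ρ_w = 1029 kg m⁻³ gives 1.863×10^10 m³ of water.
Total added water ≈ 1.263×10^15 m³ over 3.58×10^14 m² → Δh = 3.53 m.

≈ 3.53 m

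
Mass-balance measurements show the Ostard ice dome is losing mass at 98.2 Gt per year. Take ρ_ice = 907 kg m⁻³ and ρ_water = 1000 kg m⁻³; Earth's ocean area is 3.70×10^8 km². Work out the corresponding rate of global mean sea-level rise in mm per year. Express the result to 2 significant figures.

ρ_w = 1000 kg m⁻³. Annual water volume added = 98.2 Gt / ρ_w = 9.820×10^13 kg / 1000 kg m⁻³ = 9.820×10^10 m³.
Δh per year = 9.820×10^10 / 3.70×10^14 = 2.65×10^-4 m = 0.27 mm.

≈ 0.27 mm/yr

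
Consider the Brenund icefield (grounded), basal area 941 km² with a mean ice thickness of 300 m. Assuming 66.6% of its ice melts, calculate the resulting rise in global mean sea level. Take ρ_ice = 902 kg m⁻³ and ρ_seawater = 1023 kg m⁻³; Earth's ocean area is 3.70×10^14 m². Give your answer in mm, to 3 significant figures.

Brenund: ice volume = 941 km² × 300 m = 282.3 km³; 0.666 × 282.3 × (902/1023) = 165.8 km³ of water.
Spread over 3.70×10^14 m² of ocean, Δh = 1.658×10^11 / 3.70×10^14 = 4.48×10^-4 m = 0.448 mm.

≈ 0.448 mm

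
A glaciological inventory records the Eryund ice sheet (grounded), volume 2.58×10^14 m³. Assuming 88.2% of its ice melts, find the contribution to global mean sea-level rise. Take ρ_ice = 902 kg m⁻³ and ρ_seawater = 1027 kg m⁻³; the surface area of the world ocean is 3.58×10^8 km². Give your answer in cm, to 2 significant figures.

≈ 56 cm

Eryund: 0.882 × 2.58×10^14 m³ × (902/1027) = 1.999×10^14 m³ of water.
Spread over 3.58×10^14 m² of ocean, Δh = 1.999×10^14 / 3.58×10^14 = 0.558 m = 56 cm.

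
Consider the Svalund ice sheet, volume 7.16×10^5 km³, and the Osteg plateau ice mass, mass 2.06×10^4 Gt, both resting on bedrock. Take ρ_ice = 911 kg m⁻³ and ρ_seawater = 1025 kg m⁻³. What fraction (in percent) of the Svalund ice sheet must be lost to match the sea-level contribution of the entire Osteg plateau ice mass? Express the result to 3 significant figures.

Equal sea-level rise means equal mass of meltwater, i.e. equal mass of ice lost.
Ice mass of Osteg: 2.060×10^16 kg; ice mass of Svalund: 6.523×10^17 kg.
Fraction required = 2.060×10^16 / 6.523×10^17 = 0.0316 → 3.16 %.

≈ 3.16 %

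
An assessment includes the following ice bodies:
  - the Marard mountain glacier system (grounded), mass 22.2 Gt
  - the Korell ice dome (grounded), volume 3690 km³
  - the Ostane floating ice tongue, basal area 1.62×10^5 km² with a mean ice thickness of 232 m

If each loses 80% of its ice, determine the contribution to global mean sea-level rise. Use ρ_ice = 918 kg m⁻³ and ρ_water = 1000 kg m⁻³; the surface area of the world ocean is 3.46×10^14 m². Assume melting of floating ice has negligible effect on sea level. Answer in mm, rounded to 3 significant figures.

≈ 7.88 mm

Marard: 0.8 × 22.2 Gt = 1.776×10^13 kg; dividing by ρ_w = 1000 kg m⁻³ gives 1.776×10^10 m³ of water.
Korell: 0.8 × 3690 km³ × (918/1000) = 2710 km³ of water.
The Ostane floating ice tongue is floating and already displaces its own weight of water, so its melt adds essentially nothing to sea level.
Total added water ≈ 2.728×10^12 m³ over 3.46×10^14 m² → Δh = 7.88×10^-3 m = 7.88 mm.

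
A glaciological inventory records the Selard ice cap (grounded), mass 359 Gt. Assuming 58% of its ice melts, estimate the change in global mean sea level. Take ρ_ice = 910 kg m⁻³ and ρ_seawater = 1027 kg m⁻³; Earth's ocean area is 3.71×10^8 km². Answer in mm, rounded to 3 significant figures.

Selard: 0.58 × 359 Gt = 2.082×10^14 kg; dividing by ρ_w = 1027 kg m⁻³ gives 2.027×10^11 m³ of water.
Spread over 3.71×10^14 m² of ocean, Δh = 2.027×10^11 / 3.71×10^14 = 5.46×10^-4 m = 0.546 mm.

≈ 0.546 mm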